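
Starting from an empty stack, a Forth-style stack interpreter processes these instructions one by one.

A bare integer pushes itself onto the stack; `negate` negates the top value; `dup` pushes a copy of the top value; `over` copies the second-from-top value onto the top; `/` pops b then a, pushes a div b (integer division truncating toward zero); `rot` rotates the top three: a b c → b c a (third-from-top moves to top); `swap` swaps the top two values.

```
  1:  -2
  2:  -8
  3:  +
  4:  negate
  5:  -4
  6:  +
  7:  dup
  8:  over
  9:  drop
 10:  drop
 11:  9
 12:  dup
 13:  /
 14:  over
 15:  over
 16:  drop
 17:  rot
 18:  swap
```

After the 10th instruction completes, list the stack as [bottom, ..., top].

[6]

-2     -> [-2]
-8     -> [-2, -8]
+      -> [-10]
negate -> [10]
-4     -> [10, -4]
+      -> [6]
dup    -> [6, 6]
over   -> [6, 6, 6]
drop   -> [6, 6]
drop   -> [6]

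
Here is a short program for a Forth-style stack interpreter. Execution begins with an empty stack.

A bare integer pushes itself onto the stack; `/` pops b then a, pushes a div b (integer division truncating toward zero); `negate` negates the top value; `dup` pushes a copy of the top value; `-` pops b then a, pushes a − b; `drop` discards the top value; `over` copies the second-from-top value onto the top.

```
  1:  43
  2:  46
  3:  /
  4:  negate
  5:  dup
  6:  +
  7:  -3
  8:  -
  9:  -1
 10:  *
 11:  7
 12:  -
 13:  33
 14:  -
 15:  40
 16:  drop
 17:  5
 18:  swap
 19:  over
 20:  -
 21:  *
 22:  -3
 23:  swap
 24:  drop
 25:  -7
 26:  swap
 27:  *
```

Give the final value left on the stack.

43     : 43
46     : 43 46
/      : 0
negate : 0
dup    : 0 0
+      : 0
-3     : 0 -3
-      : 3
-1     : 3 -1
*      : -3
7      : -3 7
-      : -10
33     : -10 33
-      : -43
40     : -43 40
drop   : -43
5      : -43 5
swap   : 5 -43
over   : 5 -43 5
-      : 5 -48
*      : -240
-3     : -240 -3
swap   : -3 -240
drop   : -3
-7     : -3 -7
swap   : -7 -3
*      : 21

21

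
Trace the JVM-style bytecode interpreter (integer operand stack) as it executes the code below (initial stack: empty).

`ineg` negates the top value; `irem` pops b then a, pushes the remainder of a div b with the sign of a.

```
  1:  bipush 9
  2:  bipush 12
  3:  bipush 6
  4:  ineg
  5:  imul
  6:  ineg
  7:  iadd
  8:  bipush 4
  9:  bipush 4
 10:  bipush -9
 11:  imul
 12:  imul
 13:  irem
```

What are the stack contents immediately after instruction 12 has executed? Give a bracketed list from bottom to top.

[81, -144]

bipush 9  -> 9
bipush 12 -> 9 12
bipush 6  -> 9 12 6
ineg      -> 9 12 -6
imul      -> 9 -72
ineg      -> 9 72
iadd      -> 81
bipush 4  -> 81 4
bipush 4  -> 81 4 4
bipush -9 -> 81 4 4 -9
imul      -> 81 4 -36
imul      -> 81 -144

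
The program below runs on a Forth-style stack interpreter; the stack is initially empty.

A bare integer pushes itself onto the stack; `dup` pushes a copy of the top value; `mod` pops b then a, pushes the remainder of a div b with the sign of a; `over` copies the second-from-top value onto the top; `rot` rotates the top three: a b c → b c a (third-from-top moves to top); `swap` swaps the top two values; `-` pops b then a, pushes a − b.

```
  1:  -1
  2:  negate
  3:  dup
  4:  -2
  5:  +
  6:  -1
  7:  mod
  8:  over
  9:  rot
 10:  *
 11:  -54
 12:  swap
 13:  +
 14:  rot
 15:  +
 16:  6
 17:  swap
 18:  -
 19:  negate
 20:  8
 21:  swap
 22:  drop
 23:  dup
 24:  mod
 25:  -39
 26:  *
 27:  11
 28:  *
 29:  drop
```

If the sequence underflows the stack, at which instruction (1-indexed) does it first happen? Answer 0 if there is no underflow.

-1     -> -1
negate -> 1
dup    -> 1 1
-2     -> 1 1 -2
+      -> 1 -1
-1     -> 1 -1 -1
mod    -> 1 0
over   -> 1 0 1
rot    -> 0 1 1
*      -> 0 1
-54    -> 0 1 -54
swap   -> 0 -54 1
+      -> 0 -53
rot  — needs 3 operands, stack has 2 → underflow

14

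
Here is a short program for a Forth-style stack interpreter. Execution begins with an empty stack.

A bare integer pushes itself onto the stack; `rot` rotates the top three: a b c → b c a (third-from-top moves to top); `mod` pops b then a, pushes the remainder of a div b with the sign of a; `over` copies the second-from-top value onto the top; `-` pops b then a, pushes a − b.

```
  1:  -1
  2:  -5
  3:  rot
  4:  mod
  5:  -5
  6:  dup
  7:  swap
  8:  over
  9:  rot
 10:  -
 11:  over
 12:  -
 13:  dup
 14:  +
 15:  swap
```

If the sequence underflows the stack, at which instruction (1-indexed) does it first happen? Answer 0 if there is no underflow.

-1 → [-1]
-5 → [-1, -5]
rot  — needs 3 operands, stack has 2 → underflow

3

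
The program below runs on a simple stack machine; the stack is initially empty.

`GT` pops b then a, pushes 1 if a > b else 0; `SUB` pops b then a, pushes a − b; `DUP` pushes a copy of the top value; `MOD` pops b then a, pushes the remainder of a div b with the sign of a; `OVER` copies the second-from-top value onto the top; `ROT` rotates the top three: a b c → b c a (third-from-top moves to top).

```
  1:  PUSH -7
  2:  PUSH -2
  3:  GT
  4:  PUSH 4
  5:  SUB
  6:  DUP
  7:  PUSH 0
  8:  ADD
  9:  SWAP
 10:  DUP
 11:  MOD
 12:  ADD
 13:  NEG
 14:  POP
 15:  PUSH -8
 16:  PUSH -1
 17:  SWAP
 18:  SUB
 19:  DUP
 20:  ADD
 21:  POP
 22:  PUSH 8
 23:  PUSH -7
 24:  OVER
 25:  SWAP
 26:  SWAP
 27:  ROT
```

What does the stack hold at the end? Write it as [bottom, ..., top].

[-7, 8, 8]

PUSH -7 : [-7]
PUSH -2 : [-7, -2]
GT      : [0]
PUSH 4  : [0, 4]
SUB     : [-4]
DUP     : [-4, -4]
PUSH 0  : [-4, -4, 0]
ADD     : [-4, -4]
SWAP    : [-4, -4]
DUP     : [-4, -4, -4]
MOD     : [-4, 0]
ADD     : [-4]
NEG     : [4]
POP     : []
PUSH -8 : [-8]
PUSH -1 : [-8, -1]
SWAP    : [-1, -8]
SUB     : [7]
DUP     : [7, 7]
ADD     : [14]
POP     : []
PUSH 8  : [8]
PUSH -7 : [8, -7]
OVER    : [8, -7, 8]
SWAP    : [8, 8, -7]
SWAP    : [8, -7, 8]
ROT     : [-7, 8, 8]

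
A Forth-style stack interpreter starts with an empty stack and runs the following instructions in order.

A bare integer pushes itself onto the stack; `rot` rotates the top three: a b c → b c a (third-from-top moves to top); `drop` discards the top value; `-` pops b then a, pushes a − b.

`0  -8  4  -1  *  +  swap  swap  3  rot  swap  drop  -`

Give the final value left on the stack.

-12

0    → 0
-8   → 0 -8
4    → 0 -8 4
-1   → 0 -8 4 -1
*    → 0 -8 -4
+    → 0 -12
swap → -12 0
swap → 0 -12
3    → 0 -12 3
rot  → -12 3 0
swap → -12 0 3
drop → -12 0
-    → -12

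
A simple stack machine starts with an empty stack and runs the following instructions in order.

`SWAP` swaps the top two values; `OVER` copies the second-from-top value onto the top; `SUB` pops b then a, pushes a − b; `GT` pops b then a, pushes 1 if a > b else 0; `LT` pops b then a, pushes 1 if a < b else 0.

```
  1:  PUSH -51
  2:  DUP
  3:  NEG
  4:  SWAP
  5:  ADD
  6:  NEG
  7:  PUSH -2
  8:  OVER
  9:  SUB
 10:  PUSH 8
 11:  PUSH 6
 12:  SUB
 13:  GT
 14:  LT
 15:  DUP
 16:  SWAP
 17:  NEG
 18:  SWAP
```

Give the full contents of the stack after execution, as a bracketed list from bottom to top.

PUSH -51  -51
DUP       -51 -51
NEG       -51 51
SWAP      51 -51
ADD       0
NEG       0
PUSH -2   0 -2
OVER      0 -2 0
SUB       0 -2
PUSH 8    0 -2 8
PUSH 6    0 -2 8 6
SUB       0 -2 2
GT        0 0
LT        0
DUP       0 0
SWAP      0 0
NEG       0 0
SWAP      0 0

[0, 0]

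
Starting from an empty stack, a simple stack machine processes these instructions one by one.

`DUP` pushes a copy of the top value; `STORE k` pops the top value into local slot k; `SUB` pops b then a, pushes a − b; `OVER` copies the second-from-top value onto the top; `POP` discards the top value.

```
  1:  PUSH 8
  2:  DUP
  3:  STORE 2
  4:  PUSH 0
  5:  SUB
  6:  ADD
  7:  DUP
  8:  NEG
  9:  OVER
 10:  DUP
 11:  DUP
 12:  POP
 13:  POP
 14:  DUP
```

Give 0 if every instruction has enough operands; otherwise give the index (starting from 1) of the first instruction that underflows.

PUSH 8  : [8]
DUP     : [8, 8]
STORE 2 : [8]
PUSH 0  : [8, 0]
SUB     : [8]
ADD  — needs 2 operands, stack has 1 → underflow

6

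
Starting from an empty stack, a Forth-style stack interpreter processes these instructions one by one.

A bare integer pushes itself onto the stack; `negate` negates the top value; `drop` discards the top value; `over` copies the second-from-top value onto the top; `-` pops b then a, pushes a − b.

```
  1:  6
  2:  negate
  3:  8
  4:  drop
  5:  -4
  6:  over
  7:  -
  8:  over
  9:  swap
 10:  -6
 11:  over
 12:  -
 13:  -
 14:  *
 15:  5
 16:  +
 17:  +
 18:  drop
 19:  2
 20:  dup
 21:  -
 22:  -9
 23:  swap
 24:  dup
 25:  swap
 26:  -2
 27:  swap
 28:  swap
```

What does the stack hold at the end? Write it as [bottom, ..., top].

[-9, 0, 0, -2]

6      -> [6]
negate -> [-6]
8      -> [-6, 8]
drop   -> [-6]
-4     -> [-6, -4]
over   -> [-6, -4, -6]
-      -> [-6, 2]
over   -> [-6, 2, -6]
swap   -> [-6, -6, 2]
-6     -> [-6, -6, 2, -6]
over   -> [-6, -6, 2, -6, 2]
-      -> [-6, -6, 2, -8]
-      -> [-6, -6, 10]
*      -> [-6, -60]
5      -> [-6, -60, 5]
+      -> [-6, -55]
+      -> [-61]
drop   -> []
2      -> [2]
dup    -> [2, 2]
-      -> [0]
-9     -> [0, -9]
swap   -> [-9, 0]
dup    -> [-9, 0, 0]
swap   -> [-9, 0, 0]
-2     -> [-9, 0, 0, -2]
swap   -> [-9, 0, -2, 0]
swap   -> [-9, 0, 0, -2]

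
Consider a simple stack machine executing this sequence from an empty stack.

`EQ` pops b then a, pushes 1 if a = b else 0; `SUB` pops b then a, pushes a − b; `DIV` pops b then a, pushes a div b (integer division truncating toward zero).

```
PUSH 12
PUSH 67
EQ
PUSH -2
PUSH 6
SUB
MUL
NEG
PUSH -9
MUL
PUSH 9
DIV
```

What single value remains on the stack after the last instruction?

PUSH 12 -> 12
PUSH 67 -> 12 67
EQ      -> 0
PUSH -2 -> 0 -2
PUSH 6  -> 0 -2 6
SUB     -> 0 -8
MUL     -> 0
NEG     -> 0
PUSH -9 -> 0 -9
MUL     -> 0
PUSH 9  -> 0 9
DIV     -> 0

0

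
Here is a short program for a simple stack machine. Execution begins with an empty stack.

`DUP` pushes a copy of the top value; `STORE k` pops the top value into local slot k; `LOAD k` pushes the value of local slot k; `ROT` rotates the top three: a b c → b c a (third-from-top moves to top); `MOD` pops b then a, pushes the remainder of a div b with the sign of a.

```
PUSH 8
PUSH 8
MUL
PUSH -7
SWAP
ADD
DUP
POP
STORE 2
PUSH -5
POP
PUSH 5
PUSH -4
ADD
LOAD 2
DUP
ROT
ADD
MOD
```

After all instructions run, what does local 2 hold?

PUSH 8  : 8
PUSH 8  : 8 8
MUL     : 64
PUSH -7 : 64 -7
SWAP    : -7 64
ADD     : 57
DUP     : 57 57
POP     : 57
STORE 2 : (empty)
PUSH -5 : -5
POP     : (empty)
PUSH 5  : 5
PUSH -4 : 5 -4
ADD     : 1
LOAD 2  : 1 57
DUP     : 1 57 57
ROT     : 57 57 1
ADD     : 57 58
MOD     : 57

57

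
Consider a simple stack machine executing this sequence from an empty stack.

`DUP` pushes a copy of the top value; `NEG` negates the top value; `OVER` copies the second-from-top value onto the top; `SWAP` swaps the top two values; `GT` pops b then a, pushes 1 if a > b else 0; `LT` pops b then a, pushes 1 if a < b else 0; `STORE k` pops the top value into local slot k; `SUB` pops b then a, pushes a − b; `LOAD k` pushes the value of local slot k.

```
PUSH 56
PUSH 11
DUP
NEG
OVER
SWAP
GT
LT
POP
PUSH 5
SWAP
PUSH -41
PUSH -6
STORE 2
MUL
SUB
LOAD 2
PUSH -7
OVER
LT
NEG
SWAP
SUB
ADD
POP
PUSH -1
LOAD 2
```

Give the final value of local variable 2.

-6

PUSH 56  → [56]
PUSH 11  → [56, 11]
DUP      → [56, 11, 11]
NEG      → [56, 11, -11]
OVER     → [56, 11, -11, 11]
SWAP     → [56, 11, 11, -11]
GT       → [56, 11, 1]
LT       → [56, 0]
POP      → [56]
PUSH 5   → [56, 5]
SWAP     → [5, 56]
PUSH -41 → [5, 56, -41]
PUSH -6  → [5, 56, -41, -6]
STORE 2  → [5, 56, -41]
MUL      → [5, -2296]
SUB      → [2301]
LOAD 2   → [2301, -6]
PUSH -7  → [2301, -6, -7]
OVER     → [2301, -6, -7, -6]
LT       → [2301, -6, 1]
NEG      → [2301, -6, -1]
SWAP     → [2301, -1, -6]
SUB      → [2301, 5]
ADD      → [2306]
POP      → []
PUSH -1  → [-1]
LOAD 2   → [-1, -6]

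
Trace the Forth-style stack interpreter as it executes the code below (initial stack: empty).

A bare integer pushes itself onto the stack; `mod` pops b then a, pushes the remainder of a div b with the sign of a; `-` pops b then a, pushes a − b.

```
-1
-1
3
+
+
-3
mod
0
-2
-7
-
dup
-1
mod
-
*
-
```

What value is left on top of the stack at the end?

-1  -> [-1]
-1  -> [-1, -1]
3   -> [-1, -1, 3]
+   -> [-1, 2]
+   -> [1]
-3  -> [1, -3]
mod -> [1]
0   -> [1, 0]
-2  -> [1, 0, -2]
-7  -> [1, 0, -2, -7]
-   -> [1, 0, 5]
dup -> [1, 0, 5, 5]
-1  -> [1, 0, 5, 5, -1]
mod -> [1, 0, 5, 0]
-   -> [1, 0, 5]
*   -> [1, 0]
-   -> [1]

1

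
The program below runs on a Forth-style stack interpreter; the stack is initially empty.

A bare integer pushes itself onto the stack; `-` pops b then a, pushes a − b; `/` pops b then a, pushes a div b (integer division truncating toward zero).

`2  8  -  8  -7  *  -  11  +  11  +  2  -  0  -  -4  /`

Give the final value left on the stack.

2  -> [2]
8  -> [2, 8]
-  -> [-6]
8  -> [-6, 8]
-7 -> [-6, 8, -7]
*  -> [-6, -56]
-  -> [50]
11 -> [50, 11]
+  -> [61]
11 -> [61, 11]
+  -> [72]
2  -> [72, 2]
-  -> [70]
0  -> [70, 0]
-  -> [70]
-4 -> [70, -4]
/  -> [-17]

-17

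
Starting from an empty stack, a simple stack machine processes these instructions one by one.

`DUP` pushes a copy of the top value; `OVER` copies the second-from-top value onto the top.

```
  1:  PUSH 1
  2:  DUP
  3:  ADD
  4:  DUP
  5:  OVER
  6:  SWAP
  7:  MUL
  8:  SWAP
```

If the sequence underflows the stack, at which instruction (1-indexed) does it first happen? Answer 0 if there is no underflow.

0

PUSH 1 : 1
DUP    : 1 1
ADD    : 2
DUP    : 2 2
OVER   : 2 2 2
SWAP   : 2 2 2
MUL    : 2 4
SWAP   : 4 2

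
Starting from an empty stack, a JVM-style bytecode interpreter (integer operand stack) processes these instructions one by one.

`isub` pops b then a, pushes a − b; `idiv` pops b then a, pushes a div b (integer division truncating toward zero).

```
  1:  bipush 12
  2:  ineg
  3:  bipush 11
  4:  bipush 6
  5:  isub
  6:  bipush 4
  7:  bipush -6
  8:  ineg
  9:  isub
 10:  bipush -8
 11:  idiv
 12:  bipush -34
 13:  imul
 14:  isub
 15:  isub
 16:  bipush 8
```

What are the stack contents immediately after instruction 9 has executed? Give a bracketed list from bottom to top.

[-12, 5, -2]

bipush 12 -> 12
ineg      -> -12
bipush 11 -> -12 11
bipush 6  -> -12 11 6
isub      -> -12 5
bipush 4  -> -12 5 4
bipush -6 -> -12 5 4 -6
ineg      -> -12 5 4 6
isub      -> -12 5 -2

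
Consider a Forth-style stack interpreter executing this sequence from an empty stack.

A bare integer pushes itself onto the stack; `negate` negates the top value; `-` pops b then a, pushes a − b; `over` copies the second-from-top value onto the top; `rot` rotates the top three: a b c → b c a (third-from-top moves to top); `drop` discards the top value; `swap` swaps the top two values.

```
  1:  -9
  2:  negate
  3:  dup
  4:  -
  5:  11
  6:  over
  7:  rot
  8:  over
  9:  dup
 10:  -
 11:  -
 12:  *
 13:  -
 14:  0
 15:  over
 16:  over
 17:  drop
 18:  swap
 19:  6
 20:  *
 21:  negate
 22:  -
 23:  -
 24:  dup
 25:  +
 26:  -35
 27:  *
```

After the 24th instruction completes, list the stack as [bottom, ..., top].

[0, 0]

-9     → -9
negate → 9
dup    → 9 9
-      → 0
11     → 0 11
over   → 0 11 0
rot    → 11 0 0
over   → 11 0 0 0
dup    → 11 0 0 0 0
-      → 11 0 0 0
-      → 11 0 0
*      → 11 0
-      → 11
0      → 11 0
over   → 11 0 11
over   → 11 0 11 0
drop   → 11 0 11
swap   → 11 11 0
6      → 11 11 0 6
*      → 11 11 0
negate → 11 11 0
-      → 11 11
-      → 0
dup    → 0 0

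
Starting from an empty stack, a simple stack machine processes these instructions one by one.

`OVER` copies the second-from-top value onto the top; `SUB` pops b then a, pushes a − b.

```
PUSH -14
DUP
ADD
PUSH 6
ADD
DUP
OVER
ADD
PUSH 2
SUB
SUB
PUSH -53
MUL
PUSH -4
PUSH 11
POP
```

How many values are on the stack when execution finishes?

2

PUSH -14 → -14
DUP      → -14 -14
ADD      → -28
PUSH 6   → -28 6
ADD      → -22
DUP      → -22 -22
OVER     → -22 -22 -22
ADD      → -22 -44
PUSH 2   → -22 -44 2
SUB      → -22 -46
SUB      → 24
PUSH -53 → 24 -53
MUL      → -1272
PUSH -4  → -1272 -4
PUSH 11  → -1272 -4 11
POP      → -1272 -4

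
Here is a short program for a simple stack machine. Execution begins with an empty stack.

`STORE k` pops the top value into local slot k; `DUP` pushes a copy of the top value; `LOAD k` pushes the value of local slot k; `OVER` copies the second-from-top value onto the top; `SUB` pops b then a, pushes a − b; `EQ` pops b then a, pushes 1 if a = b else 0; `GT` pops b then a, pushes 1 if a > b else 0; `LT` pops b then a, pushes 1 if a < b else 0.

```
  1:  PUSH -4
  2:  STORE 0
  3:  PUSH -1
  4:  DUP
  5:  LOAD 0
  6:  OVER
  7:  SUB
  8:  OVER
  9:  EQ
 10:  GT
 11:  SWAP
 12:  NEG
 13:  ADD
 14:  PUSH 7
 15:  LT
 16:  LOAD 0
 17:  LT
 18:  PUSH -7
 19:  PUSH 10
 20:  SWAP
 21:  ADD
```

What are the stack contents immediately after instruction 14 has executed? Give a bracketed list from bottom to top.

[1, 7]

PUSH -4 → [-4]
STORE 0 → []
PUSH -1 → [-1]
DUP     → [-1, -1]
LOAD 0  → [-1, -1, -4]
OVER    → [-1, -1, -4, -1]
SUB     → [-1, -1, -3]
OVER    → [-1, -1, -3, -1]
EQ      → [-1, -1, 0]
GT      → [-1, 0]
SWAP    → [0, -1]
NEG     → [0, 1]
ADD     → [1]
PUSH 7  → [1, 7]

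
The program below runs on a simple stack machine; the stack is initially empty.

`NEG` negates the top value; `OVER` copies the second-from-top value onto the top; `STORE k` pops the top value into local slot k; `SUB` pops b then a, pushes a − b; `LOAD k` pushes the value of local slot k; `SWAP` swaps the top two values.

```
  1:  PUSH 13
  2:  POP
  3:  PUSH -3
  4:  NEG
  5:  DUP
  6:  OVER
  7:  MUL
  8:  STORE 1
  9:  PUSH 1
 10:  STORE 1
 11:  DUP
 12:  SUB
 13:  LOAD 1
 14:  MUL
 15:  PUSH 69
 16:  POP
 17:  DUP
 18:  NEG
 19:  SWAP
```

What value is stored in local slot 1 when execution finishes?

PUSH 13 : 13
POP     : (empty)
PUSH -3 : -3
NEG     : 3
DUP     : 3 3
OVER    : 3 3 3
MUL     : 3 9
STORE 1 : 3
PUSH 1  : 3 1
STORE 1 : 3
DUP     : 3 3
SUB     : 0
LOAD 1  : 0 1
MUL     : 0
PUSH 69 : 0 69
POP     : 0
DUP     : 0 0
NEG     : 0 0
SWAP    : 0 0

1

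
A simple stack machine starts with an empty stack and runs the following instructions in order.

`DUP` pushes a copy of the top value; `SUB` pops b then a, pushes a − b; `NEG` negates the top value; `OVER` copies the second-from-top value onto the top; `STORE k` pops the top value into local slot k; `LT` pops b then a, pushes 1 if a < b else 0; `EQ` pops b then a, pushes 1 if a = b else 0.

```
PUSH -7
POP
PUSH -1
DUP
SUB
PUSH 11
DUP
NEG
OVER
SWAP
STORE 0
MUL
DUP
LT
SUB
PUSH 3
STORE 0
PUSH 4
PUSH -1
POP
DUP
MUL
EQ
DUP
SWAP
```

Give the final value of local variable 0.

3

PUSH -7 : [-7]
POP     : []
PUSH -1 : [-1]
DUP     : [-1, -1]
SUB     : [0]
PUSH 11 : [0, 11]
DUP     : [0, 11, 11]
NEG     : [0, 11, -11]
OVER    : [0, 11, -11, 11]
SWAP    : [0, 11, 11, -11]
STORE 0 : [0, 11, 11]
MUL     : [0, 121]
DUP     : [0, 121, 121]
LT      : [0, 0]
SUB     : [0]
PUSH 3  : [0, 3]
STORE 0 : [0]
PUSH 4  : [0, 4]
PUSH -1 : [0, 4, -1]
POP     : [0, 4]
DUP     : [0, 4, 4]
MUL     : [0, 16]
EQ      : [0]
DUP     : [0, 0]
SWAP    : [0, 0]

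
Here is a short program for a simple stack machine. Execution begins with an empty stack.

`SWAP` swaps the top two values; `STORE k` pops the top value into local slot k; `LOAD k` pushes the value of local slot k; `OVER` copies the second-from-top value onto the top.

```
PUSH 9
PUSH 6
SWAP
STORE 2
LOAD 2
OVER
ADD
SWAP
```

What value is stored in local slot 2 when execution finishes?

9

PUSH 9  : [9]
PUSH 6  : [9, 6]
SWAP    : [6, 9]
STORE 2 : [6]
LOAD 2  : [6, 9]
OVER    : [6, 9, 6]
ADD     : [6, 15]
SWAP    : [15, 6]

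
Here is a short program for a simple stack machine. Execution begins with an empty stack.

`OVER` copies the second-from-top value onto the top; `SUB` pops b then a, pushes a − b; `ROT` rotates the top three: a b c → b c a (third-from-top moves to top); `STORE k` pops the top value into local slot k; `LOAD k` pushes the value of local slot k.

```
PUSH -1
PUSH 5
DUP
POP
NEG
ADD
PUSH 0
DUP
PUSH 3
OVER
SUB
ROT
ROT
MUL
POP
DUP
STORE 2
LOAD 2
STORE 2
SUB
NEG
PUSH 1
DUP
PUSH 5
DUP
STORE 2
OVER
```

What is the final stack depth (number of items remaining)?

PUSH -1 → [-1]
PUSH 5  → [-1, 5]
DUP     → [-1, 5, 5]
POP     → [-1, 5]
NEG     → [-1, -5]
ADD     → [-6]
PUSH 0  → [-6, 0]
DUP     → [-6, 0, 0]
PUSH 3  → [-6, 0, 0, 3]
OVER    → [-6, 0, 0, 3, 0]
SUB     → [-6, 0, 0, 3]
ROT     → [-6, 0, 3, 0]
ROT     → [-6, 3, 0, 0]
MUL     → [-6, 3, 0]
POP     → [-6, 3]
DUP     → [-6, 3, 3]
STORE 2 → [-6, 3]
LOAD 2  → [-6, 3, 3]
STORE 2 → [-6, 3]
SUB     → [-9]
NEG     → [9]
PUSH 1  → [9, 1]
DUP     → [9, 1, 1]
PUSH 5  → [9, 1, 1, 5]
DUP     → [9, 1, 1, 5, 5]
STORE 2 → [9, 1, 1, 5]
OVER    → [9, 1, 1, 5, 1]

5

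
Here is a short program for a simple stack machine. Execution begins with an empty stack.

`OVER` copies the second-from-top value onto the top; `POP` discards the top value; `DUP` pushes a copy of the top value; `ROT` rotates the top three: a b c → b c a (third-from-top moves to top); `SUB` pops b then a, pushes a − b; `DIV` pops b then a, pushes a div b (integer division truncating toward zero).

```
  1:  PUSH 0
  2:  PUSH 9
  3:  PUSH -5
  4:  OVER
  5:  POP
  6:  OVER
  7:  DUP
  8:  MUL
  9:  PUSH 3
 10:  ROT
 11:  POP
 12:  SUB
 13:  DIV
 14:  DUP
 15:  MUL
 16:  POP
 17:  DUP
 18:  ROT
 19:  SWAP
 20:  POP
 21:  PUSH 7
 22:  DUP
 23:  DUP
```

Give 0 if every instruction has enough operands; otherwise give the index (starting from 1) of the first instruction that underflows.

18

PUSH 0  -> 0
PUSH 9  -> 0 9
PUSH -5 -> 0 9 -5
OVER    -> 0 9 -5 9
POP     -> 0 9 -5
OVER    -> 0 9 -5 9
DUP     -> 0 9 -5 9 9
MUL     -> 0 9 -5 81
PUSH 3  -> 0 9 -5 81 3
ROT     -> 0 9 81 3 -5
POP     -> 0 9 81 3
SUB     -> 0 9 78
DIV     -> 0 0
DUP     -> 0 0 0
MUL     -> 0 0
POP     -> 0
DUP     -> 0 0
ROT  — needs 3 operands, stack has 2 → underflow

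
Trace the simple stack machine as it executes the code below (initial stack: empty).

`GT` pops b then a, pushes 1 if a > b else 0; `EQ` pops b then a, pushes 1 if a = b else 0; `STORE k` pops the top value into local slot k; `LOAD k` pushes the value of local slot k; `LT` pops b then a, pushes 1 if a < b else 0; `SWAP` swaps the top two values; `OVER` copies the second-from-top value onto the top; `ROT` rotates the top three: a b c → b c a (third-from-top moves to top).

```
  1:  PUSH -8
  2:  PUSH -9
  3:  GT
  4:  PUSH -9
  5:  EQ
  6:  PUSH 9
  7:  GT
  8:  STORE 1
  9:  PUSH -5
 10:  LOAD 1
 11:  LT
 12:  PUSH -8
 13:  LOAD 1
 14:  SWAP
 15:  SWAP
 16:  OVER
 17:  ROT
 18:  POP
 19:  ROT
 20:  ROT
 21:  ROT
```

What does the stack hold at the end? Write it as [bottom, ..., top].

PUSH -8  -8
PUSH -9  -8 -9
GT       1
PUSH -9  1 -9
EQ       0
PUSH 9   0 9
GT       0
STORE 1  (empty)
PUSH -5  -5
LOAD 1   -5 0
LT       1
PUSH -8  1 -8
LOAD 1   1 -8 0
SWAP     1 0 -8
SWAP     1 -8 0
OVER     1 -8 0 -8
ROT      1 0 -8 -8
POP      1 0 -8
ROT      0 -8 1
ROT      -8 1 0
ROT      1 0 -8

[1, 0, -8]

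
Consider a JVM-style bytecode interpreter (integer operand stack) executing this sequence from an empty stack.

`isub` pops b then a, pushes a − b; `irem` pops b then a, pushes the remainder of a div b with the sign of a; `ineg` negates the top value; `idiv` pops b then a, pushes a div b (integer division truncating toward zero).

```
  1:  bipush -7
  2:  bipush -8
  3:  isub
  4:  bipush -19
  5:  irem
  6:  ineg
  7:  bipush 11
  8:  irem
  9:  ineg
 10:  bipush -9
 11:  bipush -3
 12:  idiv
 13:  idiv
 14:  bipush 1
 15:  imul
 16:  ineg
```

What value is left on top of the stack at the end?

bipush -7   [-7]
bipush -8   [-7, -8]
isub        [1]
bipush -19  [1, -19]
irem        [1]
ineg        [-1]
bipush 11   [-1, 11]
irem        [-1]
ineg        [1]
bipush -9   [1, -9]
bipush -3   [1, -9, -3]
idiv        [1, 3]
idiv        [0]
bipush 1    [0, 1]
imul        [0]
ineg        [0]

0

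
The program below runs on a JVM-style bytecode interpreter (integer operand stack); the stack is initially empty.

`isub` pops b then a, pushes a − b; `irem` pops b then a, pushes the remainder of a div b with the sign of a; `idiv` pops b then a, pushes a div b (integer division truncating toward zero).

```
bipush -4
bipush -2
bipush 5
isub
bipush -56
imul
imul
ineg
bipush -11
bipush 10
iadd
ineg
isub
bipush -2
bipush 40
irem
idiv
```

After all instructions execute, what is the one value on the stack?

bipush -4   -4
bipush -2   -4 -2
bipush 5    -4 -2 5
isub        -4 -7
bipush -56  -4 -7 -56
imul        -4 392
imul        -1568
ineg        1568
bipush -11  1568 -11
bipush 10   1568 -11 10
iadd        1568 -1
ineg        1568 1
isub        1567
bipush -2   1567 -2
bipush 40   1567 -2 40
irem        1567 -2
idiv        -783

-783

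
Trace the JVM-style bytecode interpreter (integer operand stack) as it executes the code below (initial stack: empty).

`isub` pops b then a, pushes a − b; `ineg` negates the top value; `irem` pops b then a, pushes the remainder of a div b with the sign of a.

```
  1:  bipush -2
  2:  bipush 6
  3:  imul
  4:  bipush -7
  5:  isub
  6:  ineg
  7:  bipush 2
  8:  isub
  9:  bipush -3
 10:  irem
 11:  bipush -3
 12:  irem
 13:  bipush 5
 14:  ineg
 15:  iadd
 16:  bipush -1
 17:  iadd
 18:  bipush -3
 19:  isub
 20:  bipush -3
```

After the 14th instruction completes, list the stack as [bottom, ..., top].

bipush -2 : -2
bipush 6  : -2 6
imul      : -12
bipush -7 : -12 -7
isub      : -5
ineg      : 5
bipush 2  : 5 2
isub      : 3
bipush -3 : 3 -3
irem      : 0
bipush -3 : 0 -3
irem      : 0
bipush 5  : 0 5
ineg      : 0 -5

[0, -5]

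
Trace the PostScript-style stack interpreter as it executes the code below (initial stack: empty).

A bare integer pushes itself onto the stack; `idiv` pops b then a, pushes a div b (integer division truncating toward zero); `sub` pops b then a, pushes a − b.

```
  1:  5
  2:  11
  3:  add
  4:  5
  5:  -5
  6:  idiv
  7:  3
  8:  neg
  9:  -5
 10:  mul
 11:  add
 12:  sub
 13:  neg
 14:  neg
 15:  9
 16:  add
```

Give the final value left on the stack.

5    -> [5]
11   -> [5, 11]
add  -> [16]
5    -> [16, 5]
-5   -> [16, 5, -5]
idiv -> [16, -1]
3    -> [16, -1, 3]
neg  -> [16, -1, -3]
-5   -> [16, -1, -3, -5]
mul  -> [16, -1, 15]
add  -> [16, 14]
sub  -> [2]
neg  -> [-2]
neg  -> [2]
9    -> [2, 9]
add  -> [11]

11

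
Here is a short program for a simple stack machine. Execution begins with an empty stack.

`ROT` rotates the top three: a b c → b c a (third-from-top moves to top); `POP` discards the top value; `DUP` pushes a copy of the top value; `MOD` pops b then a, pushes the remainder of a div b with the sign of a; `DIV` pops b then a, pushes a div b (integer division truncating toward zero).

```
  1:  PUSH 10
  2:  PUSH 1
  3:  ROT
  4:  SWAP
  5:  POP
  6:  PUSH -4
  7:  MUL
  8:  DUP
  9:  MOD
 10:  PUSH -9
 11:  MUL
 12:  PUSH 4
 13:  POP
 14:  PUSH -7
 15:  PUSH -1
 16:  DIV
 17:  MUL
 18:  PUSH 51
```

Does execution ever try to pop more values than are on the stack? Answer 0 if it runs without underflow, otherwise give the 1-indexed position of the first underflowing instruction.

PUSH 10 -> 10
PUSH 1  -> 10 1
ROT  — needs 3 operands, stack has 2 → underflow

3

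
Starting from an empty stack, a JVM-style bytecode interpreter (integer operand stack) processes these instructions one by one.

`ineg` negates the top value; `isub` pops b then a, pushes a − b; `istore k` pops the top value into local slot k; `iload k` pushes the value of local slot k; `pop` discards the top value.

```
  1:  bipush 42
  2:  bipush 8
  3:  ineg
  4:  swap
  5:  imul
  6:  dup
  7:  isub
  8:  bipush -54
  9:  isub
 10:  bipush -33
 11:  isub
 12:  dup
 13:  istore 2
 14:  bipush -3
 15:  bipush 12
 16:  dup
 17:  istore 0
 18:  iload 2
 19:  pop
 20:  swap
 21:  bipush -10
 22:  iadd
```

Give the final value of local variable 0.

bipush 42   [42]
bipush 8    [42, 8]
ineg        [42, -8]
swap        [-8, 42]
imul        [-336]
dup         [-336, -336]
isub        [0]
bipush -54  [0, -54]
isub        [54]
bipush -33  [54, -33]
isub        [87]
dup         [87, 87]
istore 2    [87]
bipush -3   [87, -3]
bipush 12   [87, -3, 12]
dup         [87, -3, 12, 12]
istore 0    [87, -3, 12]
iload 2     [87, -3, 12, 87]
pop         [87, -3, 12]
swap        [87, 12, -3]
bipush -10  [87, 12, -3, -10]
iadd        [87, 12, -13]

12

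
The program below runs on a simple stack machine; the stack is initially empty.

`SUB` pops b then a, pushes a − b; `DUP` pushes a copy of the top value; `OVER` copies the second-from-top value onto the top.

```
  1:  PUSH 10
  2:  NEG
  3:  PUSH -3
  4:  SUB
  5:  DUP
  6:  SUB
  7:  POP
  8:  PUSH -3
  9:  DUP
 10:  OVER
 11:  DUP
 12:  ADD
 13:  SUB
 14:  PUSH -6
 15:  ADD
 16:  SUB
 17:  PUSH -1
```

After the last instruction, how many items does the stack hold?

PUSH 10 → [10]
NEG     → [-10]
PUSH -3 → [-10, -3]
SUB     → [-7]
DUP     → [-7, -7]
SUB     → [0]
POP     → []
PUSH -3 → [-3]
DUP     → [-3, -3]
OVER    → [-3, -3, -3]
DUP     → [-3, -3, -3, -3]
ADD     → [-3, -3, -6]
SUB     → [-3, 3]
PUSH -6 → [-3, 3, -6]
ADD     → [-3, -3]
SUB     → [0]
PUSH -1 → [0, -1]

2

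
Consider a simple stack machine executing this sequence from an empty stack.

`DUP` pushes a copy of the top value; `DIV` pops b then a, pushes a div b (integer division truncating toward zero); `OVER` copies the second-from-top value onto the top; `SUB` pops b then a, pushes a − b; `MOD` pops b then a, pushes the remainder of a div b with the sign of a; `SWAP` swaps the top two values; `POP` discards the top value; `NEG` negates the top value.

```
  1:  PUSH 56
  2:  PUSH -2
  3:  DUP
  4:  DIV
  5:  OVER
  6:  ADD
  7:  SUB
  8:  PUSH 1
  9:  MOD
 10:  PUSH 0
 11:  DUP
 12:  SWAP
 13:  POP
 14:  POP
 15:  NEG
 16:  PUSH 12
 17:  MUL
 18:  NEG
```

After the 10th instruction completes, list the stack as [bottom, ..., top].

[0, 0]

PUSH 56 → [56]
PUSH -2 → [56, -2]
DUP     → [56, -2, -2]
DIV     → [56, 1]
OVER    → [56, 1, 56]
ADD     → [56, 57]
SUB     → [-1]
PUSH 1  → [-1, 1]
MOD     → [0]
PUSH 0  → [0, 0]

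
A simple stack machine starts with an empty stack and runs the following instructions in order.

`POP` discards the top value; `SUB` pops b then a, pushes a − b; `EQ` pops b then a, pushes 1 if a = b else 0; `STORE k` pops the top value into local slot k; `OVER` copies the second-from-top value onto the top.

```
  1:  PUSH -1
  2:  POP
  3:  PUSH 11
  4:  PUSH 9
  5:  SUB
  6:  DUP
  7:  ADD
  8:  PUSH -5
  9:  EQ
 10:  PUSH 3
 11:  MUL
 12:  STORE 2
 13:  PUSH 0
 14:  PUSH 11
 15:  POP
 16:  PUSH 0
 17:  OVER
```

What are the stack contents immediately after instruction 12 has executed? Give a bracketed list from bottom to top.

PUSH -1 -> [-1]
POP     -> []
PUSH 11 -> [11]
PUSH 9  -> [11, 9]
SUB     -> [2]
DUP     -> [2, 2]
ADD     -> [4]
PUSH -5 -> [4, -5]
EQ      -> [0]
PUSH 3  -> [0, 3]
MUL     -> [0]
STORE 2 -> []

[]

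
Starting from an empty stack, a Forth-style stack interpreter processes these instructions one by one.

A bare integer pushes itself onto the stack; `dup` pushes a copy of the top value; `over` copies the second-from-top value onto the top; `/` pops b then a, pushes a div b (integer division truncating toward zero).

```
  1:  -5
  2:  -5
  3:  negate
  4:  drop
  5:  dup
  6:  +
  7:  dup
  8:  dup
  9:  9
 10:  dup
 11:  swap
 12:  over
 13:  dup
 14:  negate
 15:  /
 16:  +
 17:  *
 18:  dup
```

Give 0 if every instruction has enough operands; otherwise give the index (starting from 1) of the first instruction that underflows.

0

-5      [-5]
-5      [-5, -5]
negate  [-5, 5]
drop    [-5]
dup     [-5, -5]
+       [-10]
dup     [-10, -10]
dup     [-10, -10, -10]
9       [-10, -10, -10, 9]
dup     [-10, -10, -10, 9, 9]
swap    [-10, -10, -10, 9, 9]
over    [-10, -10, -10, 9, 9, 9]
dup     [-10, -10, -10, 9, 9, 9, 9]
negate  [-10, -10, -10, 9, 9, 9, -9]
/       [-10, -10, -10, 9, 9, -1]
+       [-10, -10, -10, 9, 8]
*       [-10, -10, -10, 72]
dup     [-10, -10, -10, 72, 72]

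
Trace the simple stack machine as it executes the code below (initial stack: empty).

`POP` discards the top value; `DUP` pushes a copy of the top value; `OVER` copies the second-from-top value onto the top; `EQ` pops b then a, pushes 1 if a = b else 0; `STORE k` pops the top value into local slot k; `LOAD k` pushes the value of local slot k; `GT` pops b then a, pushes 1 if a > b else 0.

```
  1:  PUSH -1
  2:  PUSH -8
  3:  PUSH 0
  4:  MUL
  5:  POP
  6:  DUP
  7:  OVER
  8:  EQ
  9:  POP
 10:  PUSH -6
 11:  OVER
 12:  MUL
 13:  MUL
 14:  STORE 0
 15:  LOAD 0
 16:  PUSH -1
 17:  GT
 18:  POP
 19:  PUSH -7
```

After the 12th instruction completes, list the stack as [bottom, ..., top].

PUSH -1 -> [-1]
PUSH -8 -> [-1, -8]
PUSH 0  -> [-1, -8, 0]
MUL     -> [-1, 0]
POP     -> [-1]
DUP     -> [-1, -1]
OVER    -> [-1, -1, -1]
EQ      -> [-1, 1]
POP     -> [-1]
PUSH -6 -> [-1, -6]
OVER    -> [-1, -6, -1]
MUL     -> [-1, 6]

[-1, 6]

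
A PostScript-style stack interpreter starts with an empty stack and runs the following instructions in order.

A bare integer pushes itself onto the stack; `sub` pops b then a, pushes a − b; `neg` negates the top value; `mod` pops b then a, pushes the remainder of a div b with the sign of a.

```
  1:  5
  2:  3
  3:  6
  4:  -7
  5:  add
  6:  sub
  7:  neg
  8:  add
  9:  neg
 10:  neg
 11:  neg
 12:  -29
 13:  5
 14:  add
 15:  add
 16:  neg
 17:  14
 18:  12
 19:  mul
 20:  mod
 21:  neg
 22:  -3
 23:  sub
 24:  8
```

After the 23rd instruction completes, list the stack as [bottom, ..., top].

5   : 5
3   : 5 3
6   : 5 3 6
-7  : 5 3 6 -7
add : 5 3 -1
sub : 5 4
neg : 5 -4
add : 1
neg : -1
neg : 1
neg : -1
-29 : -1 -29
5   : -1 -29 5
add : -1 -24
add : -25
neg : 25
14  : 25 14
12  : 25 14 12
mul : 25 168
mod : 25
neg : -25
-3  : -25 -3
sub : -22

[-22]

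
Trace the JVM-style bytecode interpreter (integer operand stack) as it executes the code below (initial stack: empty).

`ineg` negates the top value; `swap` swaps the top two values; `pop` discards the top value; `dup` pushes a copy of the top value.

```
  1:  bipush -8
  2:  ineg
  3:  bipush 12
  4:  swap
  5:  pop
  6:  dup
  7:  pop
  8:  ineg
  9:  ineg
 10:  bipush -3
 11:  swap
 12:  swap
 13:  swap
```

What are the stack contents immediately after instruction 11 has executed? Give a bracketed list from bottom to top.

[-3, 12]

bipush -8  -8
ineg       8
bipush 12  8 12
swap       12 8
pop        12
dup        12 12
pop        12
ineg       -12
ineg       12
bipush -3  12 -3
swap       -3 12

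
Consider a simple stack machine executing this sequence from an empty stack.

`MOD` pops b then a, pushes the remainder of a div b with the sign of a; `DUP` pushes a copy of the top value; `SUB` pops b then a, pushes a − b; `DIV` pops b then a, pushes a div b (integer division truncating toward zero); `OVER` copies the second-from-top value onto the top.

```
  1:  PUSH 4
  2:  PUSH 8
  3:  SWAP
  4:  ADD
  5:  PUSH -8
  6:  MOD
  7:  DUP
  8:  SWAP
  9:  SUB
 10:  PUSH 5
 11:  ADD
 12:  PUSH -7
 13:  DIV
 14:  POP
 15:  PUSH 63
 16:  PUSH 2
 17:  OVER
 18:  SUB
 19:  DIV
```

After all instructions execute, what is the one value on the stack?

PUSH 4  : 4
PUSH 8  : 4 8
SWAP    : 8 4
ADD     : 12
PUSH -8 : 12 -8
MOD     : 4
DUP     : 4 4
SWAP    : 4 4
SUB     : 0
PUSH 5  : 0 5
ADD     : 5
PUSH -7 : 5 -7
DIV     : 0
POP     : (empty)
PUSH 63 : 63
PUSH 2  : 63 2
OVER    : 63 2 63
SUB     : 63 -61
DIV     : -1

-1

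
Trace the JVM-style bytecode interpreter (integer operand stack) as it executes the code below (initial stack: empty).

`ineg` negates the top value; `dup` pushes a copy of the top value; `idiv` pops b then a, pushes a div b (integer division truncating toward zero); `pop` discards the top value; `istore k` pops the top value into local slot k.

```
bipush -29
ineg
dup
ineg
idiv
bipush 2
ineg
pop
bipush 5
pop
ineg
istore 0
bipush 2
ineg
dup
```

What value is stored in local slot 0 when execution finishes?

bipush -29 : -29
ineg       : 29
dup        : 29 29
ineg       : 29 -29
idiv       : -1
bipush 2   : -1 2
ineg       : -1 -2
pop        : -1
bipush 5   : -1 5
pop        : -1
ineg       : 1
istore 0   : (empty)
bipush 2   : 2
ineg       : -2
dup        : -2 -2

1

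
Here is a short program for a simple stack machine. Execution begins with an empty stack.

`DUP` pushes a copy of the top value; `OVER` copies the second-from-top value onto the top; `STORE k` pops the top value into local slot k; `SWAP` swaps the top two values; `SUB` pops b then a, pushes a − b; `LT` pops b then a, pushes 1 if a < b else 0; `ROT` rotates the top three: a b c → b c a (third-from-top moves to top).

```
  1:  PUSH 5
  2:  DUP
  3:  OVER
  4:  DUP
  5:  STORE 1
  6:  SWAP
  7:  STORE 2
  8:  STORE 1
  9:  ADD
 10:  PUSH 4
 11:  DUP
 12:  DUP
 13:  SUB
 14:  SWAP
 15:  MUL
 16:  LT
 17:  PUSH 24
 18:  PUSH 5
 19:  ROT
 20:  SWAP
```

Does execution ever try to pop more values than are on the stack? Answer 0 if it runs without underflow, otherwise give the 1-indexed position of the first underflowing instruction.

9

PUSH 5  → [5]
DUP     → [5, 5]
OVER    → [5, 5, 5]
DUP     → [5, 5, 5, 5]
STORE 1 → [5, 5, 5]
SWAP    → [5, 5, 5]
STORE 2 → [5, 5]
STORE 1 → [5]
ADD  — needs 2 operands, stack has 1 → underflow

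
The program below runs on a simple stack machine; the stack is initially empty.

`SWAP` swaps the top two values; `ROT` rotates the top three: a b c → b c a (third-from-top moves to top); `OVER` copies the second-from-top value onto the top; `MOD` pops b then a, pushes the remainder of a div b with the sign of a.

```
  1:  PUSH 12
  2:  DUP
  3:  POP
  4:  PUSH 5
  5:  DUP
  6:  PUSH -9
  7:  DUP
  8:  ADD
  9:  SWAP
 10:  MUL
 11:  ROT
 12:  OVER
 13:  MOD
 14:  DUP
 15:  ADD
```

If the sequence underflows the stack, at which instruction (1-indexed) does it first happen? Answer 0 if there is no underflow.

0

PUSH 12 → [12]
DUP     → [12, 12]
POP     → [12]
PUSH 5  → [12, 5]
DUP     → [12, 5, 5]
PUSH -9 → [12, 5, 5, -9]
DUP     → [12, 5, 5, -9, -9]
ADD     → [12, 5, 5, -18]
SWAP    → [12, 5, -18, 5]
MUL     → [12, 5, -90]
ROT     → [5, -90, 12]
OVER    → [5, -90, 12, -90]
MOD     → [5, -90, 12]
DUP     → [5, -90, 12, 12]
ADD     → [5, -90, 24]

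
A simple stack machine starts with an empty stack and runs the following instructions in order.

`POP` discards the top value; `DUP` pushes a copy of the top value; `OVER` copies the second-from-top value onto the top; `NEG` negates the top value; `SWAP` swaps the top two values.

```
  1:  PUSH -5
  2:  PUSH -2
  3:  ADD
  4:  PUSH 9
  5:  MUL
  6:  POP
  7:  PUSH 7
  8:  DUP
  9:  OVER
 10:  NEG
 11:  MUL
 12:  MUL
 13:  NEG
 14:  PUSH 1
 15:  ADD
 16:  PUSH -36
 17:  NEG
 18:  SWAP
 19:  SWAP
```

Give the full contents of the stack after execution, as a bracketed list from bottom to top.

[344, 36]

PUSH -5  → [-5]
PUSH -2  → [-5, -2]
ADD      → [-7]
PUSH 9   → [-7, 9]
MUL      → [-63]
POP      → []
PUSH 7   → [7]
DUP      → [7, 7]
OVER     → [7, 7, 7]
NEG      → [7, 7, -7]
MUL      → [7, -49]
MUL      → [-343]
NEG      → [343]
PUSH 1   → [343, 1]
ADD      → [344]
PUSH -36 → [344, -36]
NEG      → [344, 36]
SWAP     → [36, 344]
SWAP     → [344, 36]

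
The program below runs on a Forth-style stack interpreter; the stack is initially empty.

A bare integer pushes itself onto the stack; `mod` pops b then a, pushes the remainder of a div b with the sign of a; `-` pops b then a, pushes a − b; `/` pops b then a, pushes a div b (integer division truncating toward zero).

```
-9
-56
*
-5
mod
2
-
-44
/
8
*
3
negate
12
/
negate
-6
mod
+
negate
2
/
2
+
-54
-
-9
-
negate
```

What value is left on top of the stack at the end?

-65

-9      -9
-56     -9 -56
*       504
-5      504 -5
mod     4
2       4 2
-       2
-44     2 -44
/       0
8       0 8
*       0
3       0 3
negate  0 -3
12      0 -3 12
/       0 0
negate  0 0
-6      0 0 -6
mod     0 0
+       0
negate  0
2       0 2
/       0
2       0 2
+       2
-54     2 -54
-       56
-9      56 -9
-       65
negate  -65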